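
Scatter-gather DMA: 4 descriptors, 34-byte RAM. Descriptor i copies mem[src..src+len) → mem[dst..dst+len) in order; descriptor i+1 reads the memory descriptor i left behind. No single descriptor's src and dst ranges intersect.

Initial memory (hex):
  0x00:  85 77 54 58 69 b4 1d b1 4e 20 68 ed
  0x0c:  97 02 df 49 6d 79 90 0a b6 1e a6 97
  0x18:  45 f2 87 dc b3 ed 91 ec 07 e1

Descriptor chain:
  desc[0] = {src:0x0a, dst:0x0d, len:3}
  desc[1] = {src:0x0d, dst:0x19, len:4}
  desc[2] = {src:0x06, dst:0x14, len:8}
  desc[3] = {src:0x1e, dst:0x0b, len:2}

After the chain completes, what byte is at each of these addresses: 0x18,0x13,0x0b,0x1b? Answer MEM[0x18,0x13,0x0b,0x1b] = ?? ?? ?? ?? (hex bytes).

MEM[0x18,0x13,0x0b,0x1b] = 68 0a 91 68

#0 dst[0x0d+3] := {0x68,0xed,0x97}
#1 dst[0x19+4] := {0x68,0xed,0x97,0x6d}
#2 dst[0x14+8] := {0x1d,0xb1,0x4e,0x20,0x68,0xed,0x97,0x68}
#3 dst[0x0b+2] := {0x91,0xec}
query mem[0x18]=0x68, mem[0x13]=0x0a, mem[0x0b]=0x91, mem[0x1b]=0x68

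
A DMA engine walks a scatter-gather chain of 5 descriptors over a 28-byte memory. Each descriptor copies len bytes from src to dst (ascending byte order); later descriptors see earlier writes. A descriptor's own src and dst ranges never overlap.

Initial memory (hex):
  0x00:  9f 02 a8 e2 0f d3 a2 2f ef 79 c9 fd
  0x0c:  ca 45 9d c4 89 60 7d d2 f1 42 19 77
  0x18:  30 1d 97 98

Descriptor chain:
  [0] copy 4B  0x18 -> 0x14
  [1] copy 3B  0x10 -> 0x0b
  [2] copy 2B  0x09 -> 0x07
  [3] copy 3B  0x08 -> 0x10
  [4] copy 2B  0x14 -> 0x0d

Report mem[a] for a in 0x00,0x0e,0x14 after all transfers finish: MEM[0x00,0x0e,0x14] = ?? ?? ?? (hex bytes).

MEM[0x00,0x0e,0x14] = 9f 1d 30

  after D0: wrote 4B at 0x14 = 301d9798
  after D1: wrote 3B at 0x0b = 89607d
  after D2: wrote 2B at 0x07 = 79c9
  after D3: wrote 3B at 0x10 = c979c9
  after D4: wrote 2B at 0x0d = 301d
query mem[0x00]=0x9f, mem[0x0e]=0x1d, mem[0x14]=0x30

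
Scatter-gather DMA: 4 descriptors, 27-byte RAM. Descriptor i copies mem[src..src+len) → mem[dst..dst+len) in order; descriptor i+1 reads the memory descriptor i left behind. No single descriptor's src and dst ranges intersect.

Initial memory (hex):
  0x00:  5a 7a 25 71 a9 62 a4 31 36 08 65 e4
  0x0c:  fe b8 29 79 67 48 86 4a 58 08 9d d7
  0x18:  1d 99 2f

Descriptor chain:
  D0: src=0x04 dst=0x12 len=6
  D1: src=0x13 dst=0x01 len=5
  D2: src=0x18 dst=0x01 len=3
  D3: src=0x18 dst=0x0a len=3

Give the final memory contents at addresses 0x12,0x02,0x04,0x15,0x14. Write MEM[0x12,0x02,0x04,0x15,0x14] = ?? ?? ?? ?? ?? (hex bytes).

MEM[0x12,0x02,0x04,0x15,0x14] = a9 99 36 31 a4

[0] 0x04->0x12 len=6 : a9 62 a4 31 36 08
[1] 0x13->0x01 len=5 : 62 a4 31 36 08
[2] 0x18->0x01 len=3 : 1d 99 2f
[3] 0x18->0x0a len=3 : 1d 99 2f
query mem[0x12]=0xa9, mem[0x02]=0x99, mem[0x04]=0x36, mem[0x15]=0x31, mem[0x14]=0xa4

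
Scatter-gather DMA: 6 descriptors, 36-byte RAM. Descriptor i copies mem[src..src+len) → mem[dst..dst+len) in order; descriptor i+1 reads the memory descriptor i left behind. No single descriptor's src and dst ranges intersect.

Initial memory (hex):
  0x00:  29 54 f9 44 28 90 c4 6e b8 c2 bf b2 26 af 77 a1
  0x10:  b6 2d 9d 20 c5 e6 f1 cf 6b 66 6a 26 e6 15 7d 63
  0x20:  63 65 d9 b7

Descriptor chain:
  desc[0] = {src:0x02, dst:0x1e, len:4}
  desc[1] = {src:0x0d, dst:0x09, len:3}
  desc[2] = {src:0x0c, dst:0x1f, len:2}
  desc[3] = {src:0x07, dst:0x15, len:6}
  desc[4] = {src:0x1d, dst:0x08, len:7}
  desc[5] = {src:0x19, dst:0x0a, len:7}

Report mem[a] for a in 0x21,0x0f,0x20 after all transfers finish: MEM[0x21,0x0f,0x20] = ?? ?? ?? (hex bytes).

MEM[0x21,0x0f,0x20] = 90 f9 af

D0: mem[0x1e..0x21] <- [f9 44 28 90]
D1: mem[0x09..0x0b] <- [af 77 a1]
D2: mem[0x1f..0x20] <- [26 af]
D3: mem[0x15..0x1a] <- [6e b8 af 77 a1 26]
D4: mem[0x08..0x0e] <- [15 f9 26 af 90 d9 b7]
D5: mem[0x0a..0x10] <- [a1 26 26 e6 15 f9 26]
query mem[0x21]=0x90, mem[0x0f]=0xf9, mem[0x20]=0xaf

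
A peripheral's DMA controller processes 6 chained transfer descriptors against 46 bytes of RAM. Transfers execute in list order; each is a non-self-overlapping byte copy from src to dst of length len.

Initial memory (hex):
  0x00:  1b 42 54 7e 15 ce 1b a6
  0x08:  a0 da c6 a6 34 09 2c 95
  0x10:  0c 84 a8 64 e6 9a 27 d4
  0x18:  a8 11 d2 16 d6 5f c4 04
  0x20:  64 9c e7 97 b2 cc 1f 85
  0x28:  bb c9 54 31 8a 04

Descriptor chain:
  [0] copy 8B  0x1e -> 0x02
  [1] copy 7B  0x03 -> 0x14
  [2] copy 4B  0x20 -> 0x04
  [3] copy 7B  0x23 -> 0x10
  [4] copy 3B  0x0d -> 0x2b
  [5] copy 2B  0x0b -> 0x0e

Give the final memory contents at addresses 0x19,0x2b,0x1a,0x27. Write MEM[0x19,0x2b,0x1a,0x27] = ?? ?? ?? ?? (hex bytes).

D0: mem[0x02..0x09] <- [c4 04 64 9c e7 97 b2 cc]
D1: mem[0x14..0x1a] <- [04 64 9c e7 97 b2 cc]
D2: mem[0x04..0x07] <- [64 9c e7 97]
D3: mem[0x10..0x16] <- [97 b2 cc 1f 85 bb c9]
D4: mem[0x2b..0x2d] <- [09 2c 95]
D5: mem[0x0e..0x0f] <- [a6 34]
query mem[0x19]=0xb2, mem[0x2b]=0x09, mem[0x1a]=0xcc, mem[0x27]=0x85

MEM[0x19,0x2b,0x1a,0x27] = b2 09 cc 85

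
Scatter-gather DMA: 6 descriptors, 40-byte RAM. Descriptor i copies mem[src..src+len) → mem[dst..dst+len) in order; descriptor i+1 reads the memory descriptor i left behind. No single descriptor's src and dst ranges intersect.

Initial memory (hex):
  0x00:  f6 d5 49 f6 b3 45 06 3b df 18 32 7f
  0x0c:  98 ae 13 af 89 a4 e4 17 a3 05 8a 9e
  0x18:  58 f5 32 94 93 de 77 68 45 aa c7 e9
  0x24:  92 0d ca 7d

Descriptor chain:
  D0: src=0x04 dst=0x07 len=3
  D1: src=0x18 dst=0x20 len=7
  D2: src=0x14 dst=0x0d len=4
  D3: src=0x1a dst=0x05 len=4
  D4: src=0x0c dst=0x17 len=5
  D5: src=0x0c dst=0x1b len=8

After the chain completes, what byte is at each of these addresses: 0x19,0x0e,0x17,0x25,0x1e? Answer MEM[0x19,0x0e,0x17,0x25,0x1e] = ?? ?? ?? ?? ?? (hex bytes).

MEM[0x19,0x0e,0x17,0x25,0x1e] = 05 05 98 de 8a

#0 dst[0x07+3] := {0xb3,0x45,0x06}
#1 dst[0x20+7] := {0x58,0xf5,0x32,0x94,0x93,0xde,0x77}
#2 dst[0x0d+4] := {0xa3,0x05,0x8a,0x9e}
#3 dst[0x05+4] := {0x32,0x94,0x93,0xde}
#4 dst[0x17+5] := {0x98,0xa3,0x05,0x8a,0x9e}
#5 dst[0x1b+8] := {0x98,0xa3,0x05,0x8a,0x9e,0xa4,0xe4,0x17}
query mem[0x19]=0x05, mem[0x0e]=0x05, mem[0x17]=0x98, mem[0x25]=0xde, mem[0x1e]=0x8a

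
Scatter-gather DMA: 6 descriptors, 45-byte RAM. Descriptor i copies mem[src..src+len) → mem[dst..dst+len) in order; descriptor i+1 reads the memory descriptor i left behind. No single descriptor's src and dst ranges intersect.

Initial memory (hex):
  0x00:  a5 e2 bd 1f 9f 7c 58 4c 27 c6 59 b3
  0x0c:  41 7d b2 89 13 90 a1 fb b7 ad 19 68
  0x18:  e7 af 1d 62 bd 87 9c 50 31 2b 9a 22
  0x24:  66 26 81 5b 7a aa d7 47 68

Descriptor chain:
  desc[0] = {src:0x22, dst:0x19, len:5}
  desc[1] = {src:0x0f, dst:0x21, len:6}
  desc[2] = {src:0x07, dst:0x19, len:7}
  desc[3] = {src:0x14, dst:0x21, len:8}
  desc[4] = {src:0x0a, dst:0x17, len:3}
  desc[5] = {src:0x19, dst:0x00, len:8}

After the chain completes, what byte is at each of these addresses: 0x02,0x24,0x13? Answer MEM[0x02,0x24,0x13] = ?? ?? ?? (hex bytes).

MEM[0x02,0x24,0x13] = c6 68 fb

#0 dst[0x19+5] := {0x9a,0x22,0x66,0x26,0x81}
#1 dst[0x21+6] := {0x89,0x13,0x90,0xa1,0xfb,0xb7}
#2 dst[0x19+7] := {0x4c,0x27,0xc6,0x59,0xb3,0x41,0x7d}
#3 dst[0x21+8] := {0xb7,0xad,0x19,0x68,0xe7,0x4c,0x27,0xc6}
#4 dst[0x17+3] := {0x59,0xb3,0x41}
#5 dst[0x00+8] := {0x41,0x27,0xc6,0x59,0xb3,0x41,0x7d,0x31}
query mem[0x02]=0xc6, mem[0x24]=0x68, mem[0x13]=0xfb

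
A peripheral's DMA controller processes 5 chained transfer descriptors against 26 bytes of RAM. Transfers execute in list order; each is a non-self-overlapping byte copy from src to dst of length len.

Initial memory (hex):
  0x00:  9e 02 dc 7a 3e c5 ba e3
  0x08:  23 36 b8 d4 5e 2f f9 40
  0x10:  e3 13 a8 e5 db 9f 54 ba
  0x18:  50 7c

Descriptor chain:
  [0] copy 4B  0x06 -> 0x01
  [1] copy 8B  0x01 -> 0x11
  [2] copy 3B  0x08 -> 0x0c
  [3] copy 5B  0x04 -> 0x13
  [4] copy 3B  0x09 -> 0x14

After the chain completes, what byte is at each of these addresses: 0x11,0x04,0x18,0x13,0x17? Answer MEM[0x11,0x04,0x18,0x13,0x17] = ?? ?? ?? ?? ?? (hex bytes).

MEM[0x11,0x04,0x18,0x13,0x17] = ba 36 23 36 23

D0: mem[0x01..0x04] <- [ba e3 23 36]
D1: mem[0x11..0x18] <- [ba e3 23 36 c5 ba e3 23]
D2: mem[0x0c..0x0e] <- [23 36 b8]
D3: mem[0x13..0x17] <- [36 c5 ba e3 23]
D4: mem[0x14..0x16] <- [36 b8 d4]
query mem[0x11]=0xba, mem[0x04]=0x36, mem[0x18]=0x23, mem[0x13]=0x36, mem[0x17]=0x23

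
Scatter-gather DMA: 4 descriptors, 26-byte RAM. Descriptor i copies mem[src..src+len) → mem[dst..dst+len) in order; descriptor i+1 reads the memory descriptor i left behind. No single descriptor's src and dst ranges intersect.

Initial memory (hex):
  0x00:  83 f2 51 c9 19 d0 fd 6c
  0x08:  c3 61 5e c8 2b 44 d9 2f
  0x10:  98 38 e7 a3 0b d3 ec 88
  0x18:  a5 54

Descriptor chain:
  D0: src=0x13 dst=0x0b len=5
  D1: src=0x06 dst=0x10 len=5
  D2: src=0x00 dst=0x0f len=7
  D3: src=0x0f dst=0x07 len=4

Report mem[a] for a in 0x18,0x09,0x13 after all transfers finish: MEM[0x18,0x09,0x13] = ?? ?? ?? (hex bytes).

MEM[0x18,0x09,0x13] = a5 51 19

#0 dst[0x0b+5] := {0xa3,0x0b,0xd3,0xec,0x88}
#1 dst[0x10+5] := {0xfd,0x6c,0xc3,0x61,0x5e}
#2 dst[0x0f+7] := {0x83,0xf2,0x51,0xc9,0x19,0xd0,0xfd}
#3 dst[0x07+4] := {0x83,0xf2,0x51,0xc9}
query mem[0x18]=0xa5, mem[0x09]=0x51, mem[0x13]=0x19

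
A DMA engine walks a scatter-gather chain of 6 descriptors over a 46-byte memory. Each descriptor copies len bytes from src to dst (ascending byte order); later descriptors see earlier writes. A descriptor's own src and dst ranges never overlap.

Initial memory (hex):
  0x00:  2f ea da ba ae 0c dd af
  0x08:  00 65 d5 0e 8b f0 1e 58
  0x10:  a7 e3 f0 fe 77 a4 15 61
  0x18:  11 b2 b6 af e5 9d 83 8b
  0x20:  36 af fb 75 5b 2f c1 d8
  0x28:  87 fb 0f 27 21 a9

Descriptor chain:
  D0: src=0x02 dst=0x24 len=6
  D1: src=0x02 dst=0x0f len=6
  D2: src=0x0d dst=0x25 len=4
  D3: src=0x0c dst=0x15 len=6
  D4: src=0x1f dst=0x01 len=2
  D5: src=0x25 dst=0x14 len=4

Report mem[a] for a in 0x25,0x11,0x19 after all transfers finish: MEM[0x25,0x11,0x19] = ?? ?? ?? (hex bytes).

#0 dst[0x24+6] := {0xda,0xba,0xae,0x0c,0xdd,0xaf}
#1 dst[0x0f+6] := {0xda,0xba,0xae,0x0c,0xdd,0xaf}
#2 dst[0x25+4] := {0xf0,0x1e,0xda,0xba}
#3 dst[0x15+6] := {0x8b,0xf0,0x1e,0xda,0xba,0xae}
#4 dst[0x01+2] := {0x8b,0x36}
#5 dst[0x14+4] := {0xf0,0x1e,0xda,0xba}
query mem[0x25]=0xf0, mem[0x11]=0xae, mem[0x19]=0xba

MEM[0x25,0x11,0x19] = f0 ae ba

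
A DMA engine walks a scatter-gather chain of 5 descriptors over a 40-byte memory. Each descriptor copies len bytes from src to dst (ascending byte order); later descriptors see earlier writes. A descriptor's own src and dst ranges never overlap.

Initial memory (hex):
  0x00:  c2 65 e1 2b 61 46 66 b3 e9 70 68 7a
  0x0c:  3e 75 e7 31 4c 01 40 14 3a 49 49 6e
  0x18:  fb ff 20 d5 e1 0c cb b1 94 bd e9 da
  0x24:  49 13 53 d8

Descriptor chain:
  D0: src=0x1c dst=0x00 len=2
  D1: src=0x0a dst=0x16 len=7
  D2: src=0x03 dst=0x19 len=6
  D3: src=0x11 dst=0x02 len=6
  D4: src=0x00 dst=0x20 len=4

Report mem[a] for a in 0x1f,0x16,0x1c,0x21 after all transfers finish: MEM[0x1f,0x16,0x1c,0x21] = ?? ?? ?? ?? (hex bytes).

MEM[0x1f,0x16,0x1c,0x21] = b1 68 66 0c

[0] 0x1c->0x00 len=2 : e1 0c
[1] 0x0a->0x16 len=7 : 68 7a 3e 75 e7 31 4c
[2] 0x03->0x19 len=6 : 2b 61 46 66 b3 e9
[3] 0x11->0x02 len=6 : 01 40 14 3a 49 68
[4] 0x00->0x20 len=4 : e1 0c 01 40
query mem[0x1f]=0xb1, mem[0x16]=0x68, mem[0x1c]=0x66, mem[0x21]=0x0c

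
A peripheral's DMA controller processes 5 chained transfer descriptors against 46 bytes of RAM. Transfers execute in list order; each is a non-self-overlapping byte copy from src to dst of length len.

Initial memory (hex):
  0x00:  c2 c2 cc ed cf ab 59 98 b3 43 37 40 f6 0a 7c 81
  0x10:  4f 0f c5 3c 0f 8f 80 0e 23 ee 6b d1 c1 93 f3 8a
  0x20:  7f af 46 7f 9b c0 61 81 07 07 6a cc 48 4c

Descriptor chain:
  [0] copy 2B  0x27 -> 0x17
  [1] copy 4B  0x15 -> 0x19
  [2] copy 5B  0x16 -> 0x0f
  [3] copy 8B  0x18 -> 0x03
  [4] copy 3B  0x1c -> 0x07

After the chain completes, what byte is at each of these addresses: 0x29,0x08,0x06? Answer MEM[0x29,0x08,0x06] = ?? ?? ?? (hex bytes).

MEM[0x29,0x08,0x06] = 07 93 81

D0: mem[0x17..0x18] <- [81 07]
D1: mem[0x19..0x1c] <- [8f 80 81 07]
D2: mem[0x0f..0x13] <- [80 81 07 8f 80]
D3: mem[0x03..0x0a] <- [07 8f 80 81 07 93 f3 8a]
D4: mem[0x07..0x09] <- [07 93 f3]
query mem[0x29]=0x07, mem[0x08]=0x93, mem[0x06]=0x81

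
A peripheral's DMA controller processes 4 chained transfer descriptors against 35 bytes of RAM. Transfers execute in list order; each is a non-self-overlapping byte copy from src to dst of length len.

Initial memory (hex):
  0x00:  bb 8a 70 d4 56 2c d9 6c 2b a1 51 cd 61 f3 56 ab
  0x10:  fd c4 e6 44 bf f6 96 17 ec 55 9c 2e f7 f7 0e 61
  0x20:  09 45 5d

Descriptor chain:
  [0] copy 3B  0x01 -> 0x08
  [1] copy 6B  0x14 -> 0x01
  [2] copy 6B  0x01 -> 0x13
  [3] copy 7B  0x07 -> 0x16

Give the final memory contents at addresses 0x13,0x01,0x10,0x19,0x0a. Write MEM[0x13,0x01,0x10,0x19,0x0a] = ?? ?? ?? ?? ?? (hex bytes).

#0 dst[0x08+3] := {0x8a,0x70,0xd4}
#1 dst[0x01+6] := {0xbf,0xf6,0x96,0x17,0xec,0x55}
#2 dst[0x13+6] := {0xbf,0xf6,0x96,0x17,0xec,0x55}
#3 dst[0x16+7] := {0x6c,0x8a,0x70,0xd4,0xcd,0x61,0xf3}
query mem[0x13]=0xbf, mem[0x01]=0xbf, mem[0x10]=0xfd, mem[0x19]=0xd4, mem[0x0a]=0xd4

MEM[0x13,0x01,0x10,0x19,0x0a] = bf bf fd d4 d4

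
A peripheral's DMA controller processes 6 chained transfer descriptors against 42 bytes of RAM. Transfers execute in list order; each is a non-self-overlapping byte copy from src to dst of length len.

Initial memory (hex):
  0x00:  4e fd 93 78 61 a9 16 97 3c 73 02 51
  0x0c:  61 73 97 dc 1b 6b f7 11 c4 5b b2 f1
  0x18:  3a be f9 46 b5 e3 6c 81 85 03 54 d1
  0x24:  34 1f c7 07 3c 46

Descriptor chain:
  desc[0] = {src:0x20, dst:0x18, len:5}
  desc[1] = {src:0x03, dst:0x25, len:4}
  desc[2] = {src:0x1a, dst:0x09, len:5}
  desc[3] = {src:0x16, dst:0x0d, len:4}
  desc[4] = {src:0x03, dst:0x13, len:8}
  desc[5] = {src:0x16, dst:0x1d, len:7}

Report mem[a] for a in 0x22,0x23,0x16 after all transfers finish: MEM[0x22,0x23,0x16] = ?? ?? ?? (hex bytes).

MEM[0x22,0x23,0x16] = d1 34 16

#0 dst[0x18+5] := {0x85,0x03,0x54,0xd1,0x34}
#1 dst[0x25+4] := {0x78,0x61,0xa9,0x16}
#2 dst[0x09+5] := {0x54,0xd1,0x34,0xe3,0x6c}
#3 dst[0x0d+4] := {0xb2,0xf1,0x85,0x03}
#4 dst[0x13+8] := {0x78,0x61,0xa9,0x16,0x97,0x3c,0x54,0xd1}
#5 dst[0x1d+7] := {0x16,0x97,0x3c,0x54,0xd1,0xd1,0x34}
query mem[0x22]=0xd1, mem[0x23]=0x34, mem[0x16]=0x16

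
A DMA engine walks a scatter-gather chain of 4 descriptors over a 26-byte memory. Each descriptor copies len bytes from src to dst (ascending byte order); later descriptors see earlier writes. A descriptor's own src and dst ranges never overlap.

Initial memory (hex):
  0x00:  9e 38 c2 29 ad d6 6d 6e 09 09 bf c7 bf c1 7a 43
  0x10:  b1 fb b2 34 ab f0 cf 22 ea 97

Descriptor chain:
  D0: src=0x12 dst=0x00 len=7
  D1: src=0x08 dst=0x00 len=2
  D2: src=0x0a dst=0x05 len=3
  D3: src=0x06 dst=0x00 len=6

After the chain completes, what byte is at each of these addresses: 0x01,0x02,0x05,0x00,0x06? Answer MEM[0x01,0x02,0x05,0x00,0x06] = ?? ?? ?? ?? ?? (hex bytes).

[0] 0x12->0x00 len=7 : b2 34 ab f0 cf 22 ea
[1] 0x08->0x00 len=2 : 09 09
[2] 0x0a->0x05 len=3 : bf c7 bf
[3] 0x06->0x00 len=6 : c7 bf 09 09 bf c7
query mem[0x01]=0xbf, mem[0x02]=0x09, mem[0x05]=0xc7, mem[0x00]=0xc7, mem[0x06]=0xc7

MEM[0x01,0x02,0x05,0x00,0x06] = bf 09 c7 c7 c7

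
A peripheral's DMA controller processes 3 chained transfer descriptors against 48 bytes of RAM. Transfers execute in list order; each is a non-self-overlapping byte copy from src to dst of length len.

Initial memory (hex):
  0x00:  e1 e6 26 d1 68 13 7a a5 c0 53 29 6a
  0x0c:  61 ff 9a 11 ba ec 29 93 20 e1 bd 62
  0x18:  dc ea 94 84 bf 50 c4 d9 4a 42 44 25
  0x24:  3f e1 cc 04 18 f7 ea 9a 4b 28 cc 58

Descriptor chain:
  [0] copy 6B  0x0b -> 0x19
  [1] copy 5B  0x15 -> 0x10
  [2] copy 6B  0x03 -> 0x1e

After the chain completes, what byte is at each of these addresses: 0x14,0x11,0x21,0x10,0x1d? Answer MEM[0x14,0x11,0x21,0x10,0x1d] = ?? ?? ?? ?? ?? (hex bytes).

D0: mem[0x19..0x1e] <- [6a 61 ff 9a 11 ba]
D1: mem[0x10..0x14] <- [e1 bd 62 dc 6a]
D2: mem[0x1e..0x23] <- [d1 68 13 7a a5 c0]
query mem[0x14]=0x6a, mem[0x11]=0xbd, mem[0x21]=0x7a, mem[0x10]=0xe1, mem[0x1d]=0x11

MEM[0x14,0x11,0x21,0x10,0x1d] = 6a bd 7a e1 11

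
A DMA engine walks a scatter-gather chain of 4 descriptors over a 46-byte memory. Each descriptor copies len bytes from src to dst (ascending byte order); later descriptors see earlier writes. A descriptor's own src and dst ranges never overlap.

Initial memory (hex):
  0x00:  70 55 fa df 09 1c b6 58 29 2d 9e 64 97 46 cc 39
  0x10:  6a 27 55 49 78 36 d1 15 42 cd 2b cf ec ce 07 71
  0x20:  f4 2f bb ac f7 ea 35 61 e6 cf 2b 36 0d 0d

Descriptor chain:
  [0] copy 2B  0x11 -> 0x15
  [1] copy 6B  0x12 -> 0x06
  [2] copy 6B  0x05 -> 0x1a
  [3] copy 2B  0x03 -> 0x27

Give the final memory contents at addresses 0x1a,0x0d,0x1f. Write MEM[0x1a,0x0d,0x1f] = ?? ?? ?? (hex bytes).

MEM[0x1a,0x0d,0x1f] = 1c 46 55

D0: mem[0x15..0x16] <- [27 55]
D1: mem[0x06..0x0b] <- [55 49 78 27 55 15]
D2: mem[0x1a..0x1f] <- [1c 55 49 78 27 55]
D3: mem[0x27..0x28] <- [df 09]
query mem[0x1a]=0x1c, mem[0x0d]=0x46, mem[0x1f]=0x55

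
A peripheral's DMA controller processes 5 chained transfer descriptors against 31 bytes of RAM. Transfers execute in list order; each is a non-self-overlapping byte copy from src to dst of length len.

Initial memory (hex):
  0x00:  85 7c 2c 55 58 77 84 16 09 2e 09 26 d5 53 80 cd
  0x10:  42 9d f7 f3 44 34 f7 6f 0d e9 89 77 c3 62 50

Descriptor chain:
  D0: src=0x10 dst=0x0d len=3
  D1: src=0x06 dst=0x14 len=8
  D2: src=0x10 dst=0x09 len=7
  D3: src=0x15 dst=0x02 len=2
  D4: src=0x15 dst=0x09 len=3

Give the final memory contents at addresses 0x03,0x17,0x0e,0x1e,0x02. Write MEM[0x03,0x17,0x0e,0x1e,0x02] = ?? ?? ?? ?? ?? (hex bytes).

MEM[0x03,0x17,0x0e,0x1e,0x02] = 09 2e 16 50 16

D0: mem[0x0d..0x0f] <- [42 9d f7]
D1: mem[0x14..0x1b] <- [84 16 09 2e 09 26 d5 42]
D2: mem[0x09..0x0f] <- [42 9d f7 f3 84 16 09]
D3: mem[0x02..0x03] <- [16 09]
D4: mem[0x09..0x0b] <- [16 09 2e]
query mem[0x03]=0x09, mem[0x17]=0x2e, mem[0x0e]=0x16, mem[0x1e]=0x50, mem[0x02]=0x16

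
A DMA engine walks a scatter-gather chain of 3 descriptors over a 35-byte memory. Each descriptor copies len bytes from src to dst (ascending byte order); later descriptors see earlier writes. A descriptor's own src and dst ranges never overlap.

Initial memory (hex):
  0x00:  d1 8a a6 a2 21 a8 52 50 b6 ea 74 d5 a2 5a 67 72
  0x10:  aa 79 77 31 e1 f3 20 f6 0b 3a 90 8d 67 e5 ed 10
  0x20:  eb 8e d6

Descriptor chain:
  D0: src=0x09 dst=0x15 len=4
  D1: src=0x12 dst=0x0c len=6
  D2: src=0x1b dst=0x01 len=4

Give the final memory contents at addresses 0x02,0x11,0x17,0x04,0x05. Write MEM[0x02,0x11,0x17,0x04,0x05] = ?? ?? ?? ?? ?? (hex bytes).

[0] 0x09->0x15 len=4 : ea 74 d5 a2
[1] 0x12->0x0c len=6 : 77 31 e1 ea 74 d5
[2] 0x1b->0x01 len=4 : 8d 67 e5 ed
query mem[0x02]=0x67, mem[0x11]=0xd5, mem[0x17]=0xd5, mem[0x04]=0xed, mem[0x05]=0xa8

MEM[0x02,0x11,0x17,0x04,0x05] = 67 d5 d5 ed a8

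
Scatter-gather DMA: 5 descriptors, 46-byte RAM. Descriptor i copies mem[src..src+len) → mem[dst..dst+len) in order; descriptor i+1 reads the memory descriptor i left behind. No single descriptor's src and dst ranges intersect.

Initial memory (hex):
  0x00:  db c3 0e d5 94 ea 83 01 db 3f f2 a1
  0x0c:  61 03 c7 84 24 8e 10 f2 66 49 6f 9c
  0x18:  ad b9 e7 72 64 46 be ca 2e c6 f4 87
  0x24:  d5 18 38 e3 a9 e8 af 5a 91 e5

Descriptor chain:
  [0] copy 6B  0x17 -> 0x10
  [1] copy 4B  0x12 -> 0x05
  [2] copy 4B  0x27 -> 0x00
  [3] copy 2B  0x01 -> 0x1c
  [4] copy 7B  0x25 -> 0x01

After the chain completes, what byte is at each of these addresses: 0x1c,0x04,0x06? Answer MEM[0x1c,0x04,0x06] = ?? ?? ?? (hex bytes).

MEM[0x1c,0x04,0x06] = a9 a9 af

  after D0: wrote 6B at 0x10 = 9cadb9e77264
  after D1: wrote 4B at 0x05 = b9e77264
  after D2: wrote 4B at 0x00 = e3a9e8af
  after D3: wrote 2B at 0x1c = a9e8
  after D4: wrote 7B at 0x01 = 1838e3a9e8af5a
query mem[0x1c]=0xa9, mem[0x04]=0xa9, mem[0x06]=0xaf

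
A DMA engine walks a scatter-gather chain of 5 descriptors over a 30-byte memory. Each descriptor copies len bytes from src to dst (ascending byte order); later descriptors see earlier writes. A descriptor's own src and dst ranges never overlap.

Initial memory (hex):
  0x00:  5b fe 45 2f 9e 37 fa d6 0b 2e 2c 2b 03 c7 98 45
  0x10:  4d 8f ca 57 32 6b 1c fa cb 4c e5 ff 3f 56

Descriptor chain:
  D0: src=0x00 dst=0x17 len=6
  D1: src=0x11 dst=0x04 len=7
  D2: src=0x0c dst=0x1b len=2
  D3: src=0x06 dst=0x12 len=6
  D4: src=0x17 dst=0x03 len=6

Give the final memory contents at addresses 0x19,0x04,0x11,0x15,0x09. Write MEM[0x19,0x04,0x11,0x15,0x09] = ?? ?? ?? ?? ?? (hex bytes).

  after D0: wrote 6B at 0x17 = 5bfe452f9e37
  after D1: wrote 7B at 0x04 = 8fca57326b1c5b
  after D2: wrote 2B at 0x1b = 03c7
  after D3: wrote 6B at 0x12 = 57326b1c5b2b
  after D4: wrote 6B at 0x03 = 2bfe452f03c7
query mem[0x19]=0x45, mem[0x04]=0xfe, mem[0x11]=0x8f, mem[0x15]=0x1c, mem[0x09]=0x1c

MEM[0x19,0x04,0x11,0x15,0x09] = 45 fe 8f 1c 1c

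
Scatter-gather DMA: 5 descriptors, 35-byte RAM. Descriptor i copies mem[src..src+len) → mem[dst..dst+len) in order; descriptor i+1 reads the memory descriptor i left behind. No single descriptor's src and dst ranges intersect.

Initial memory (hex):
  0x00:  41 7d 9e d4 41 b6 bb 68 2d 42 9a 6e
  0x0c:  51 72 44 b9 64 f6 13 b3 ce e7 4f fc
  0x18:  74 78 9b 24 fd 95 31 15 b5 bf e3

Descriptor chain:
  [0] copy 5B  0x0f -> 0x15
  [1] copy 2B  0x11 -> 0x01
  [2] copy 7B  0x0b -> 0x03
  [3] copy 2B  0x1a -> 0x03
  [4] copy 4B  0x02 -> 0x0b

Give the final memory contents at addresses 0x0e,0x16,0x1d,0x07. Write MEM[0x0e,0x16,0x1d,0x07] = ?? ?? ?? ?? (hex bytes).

[0] 0x0f->0x15 len=5 : b9 64 f6 13 b3
[1] 0x11->0x01 len=2 : f6 13
[2] 0x0b->0x03 len=7 : 6e 51 72 44 b9 64 f6
[3] 0x1a->0x03 len=2 : 9b 24
[4] 0x02->0x0b len=4 : 13 9b 24 72
query mem[0x0e]=0x72, mem[0x16]=0x64, mem[0x1d]=0x95, mem[0x07]=0xb9

MEM[0x0e,0x16,0x1d,0x07] = 72 64 95 b9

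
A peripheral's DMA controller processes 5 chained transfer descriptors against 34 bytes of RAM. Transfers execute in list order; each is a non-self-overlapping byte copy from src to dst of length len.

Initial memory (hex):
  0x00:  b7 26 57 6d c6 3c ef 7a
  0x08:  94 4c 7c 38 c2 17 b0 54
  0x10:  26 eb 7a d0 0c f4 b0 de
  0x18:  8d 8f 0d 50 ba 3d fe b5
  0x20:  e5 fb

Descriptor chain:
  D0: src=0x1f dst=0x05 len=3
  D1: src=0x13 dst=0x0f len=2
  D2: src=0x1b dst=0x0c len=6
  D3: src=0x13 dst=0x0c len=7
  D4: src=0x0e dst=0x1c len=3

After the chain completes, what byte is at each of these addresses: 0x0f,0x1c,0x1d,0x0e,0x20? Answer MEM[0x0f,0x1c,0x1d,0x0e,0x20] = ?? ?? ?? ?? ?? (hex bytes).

MEM[0x0f,0x1c,0x1d,0x0e,0x20] = b0 f4 b0 f4 e5

  after D0: wrote 3B at 0x05 = b5e5fb
  after D1: wrote 2B at 0x0f = d00c
  after D2: wrote 6B at 0x0c = 50ba3dfeb5e5
  after D3: wrote 7B at 0x0c = d00cf4b0de8d8f
  after D4: wrote 3B at 0x1c = f4b0de
query mem[0x0f]=0xb0, mem[0x1c]=0xf4, mem[0x1d]=0xb0, mem[0x0e]=0xf4, mem[0x20]=0xe5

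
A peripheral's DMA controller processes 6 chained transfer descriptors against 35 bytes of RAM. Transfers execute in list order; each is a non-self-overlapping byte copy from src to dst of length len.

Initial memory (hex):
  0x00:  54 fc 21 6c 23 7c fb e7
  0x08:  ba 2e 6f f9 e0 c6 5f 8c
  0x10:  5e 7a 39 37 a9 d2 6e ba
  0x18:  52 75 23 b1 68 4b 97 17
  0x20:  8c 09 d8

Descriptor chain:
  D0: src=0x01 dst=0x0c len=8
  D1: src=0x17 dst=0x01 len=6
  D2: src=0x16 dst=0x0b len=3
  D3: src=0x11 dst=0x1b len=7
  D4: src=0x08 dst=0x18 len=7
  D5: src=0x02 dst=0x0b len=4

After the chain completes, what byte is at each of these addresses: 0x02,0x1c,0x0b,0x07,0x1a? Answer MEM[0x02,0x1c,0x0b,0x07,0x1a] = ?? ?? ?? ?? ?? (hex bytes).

MEM[0x02,0x1c,0x0b,0x07,0x1a] = 52 ba 52 e7 6f

#0 dst[0x0c+8] := {0xfc,0x21,0x6c,0x23,0x7c,0xfb,0xe7,0xba}
#1 dst[0x01+6] := {0xba,0x52,0x75,0x23,0xb1,0x68}
#2 dst[0x0b+3] := {0x6e,0xba,0x52}
#3 dst[0x1b+7] := {0xfb,0xe7,0xba,0xa9,0xd2,0x6e,0xba}
#4 dst[0x18+7] := {0xba,0x2e,0x6f,0x6e,0xba,0x52,0x6c}
#5 dst[0x0b+4] := {0x52,0x75,0x23,0xb1}
query mem[0x02]=0x52, mem[0x1c]=0xba, mem[0x0b]=0x52, mem[0x07]=0xe7, mem[0x1a]=0x6f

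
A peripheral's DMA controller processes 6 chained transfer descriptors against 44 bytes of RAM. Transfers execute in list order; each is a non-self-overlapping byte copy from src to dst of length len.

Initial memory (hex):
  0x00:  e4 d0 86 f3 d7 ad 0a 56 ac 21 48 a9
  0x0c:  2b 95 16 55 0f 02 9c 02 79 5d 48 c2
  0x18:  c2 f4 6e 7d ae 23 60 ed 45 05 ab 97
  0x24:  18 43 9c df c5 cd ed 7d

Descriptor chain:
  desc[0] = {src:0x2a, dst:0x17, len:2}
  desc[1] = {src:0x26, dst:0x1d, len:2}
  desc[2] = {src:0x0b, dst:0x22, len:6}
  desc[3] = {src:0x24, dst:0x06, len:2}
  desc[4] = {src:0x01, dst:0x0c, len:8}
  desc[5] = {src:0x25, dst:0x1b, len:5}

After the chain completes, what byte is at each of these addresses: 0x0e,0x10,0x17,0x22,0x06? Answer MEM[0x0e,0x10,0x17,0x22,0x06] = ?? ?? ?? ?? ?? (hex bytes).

MEM[0x0e,0x10,0x17,0x22,0x06] = f3 ad ed a9 95

#0 dst[0x17+2] := {0xed,0x7d}
#1 dst[0x1d+2] := {0x9c,0xdf}
#2 dst[0x22+6] := {0xa9,0x2b,0x95,0x16,0x55,0x0f}
#3 dst[0x06+2] := {0x95,0x16}
#4 dst[0x0c+8] := {0xd0,0x86,0xf3,0xd7,0xad,0x95,0x16,0xac}
#5 dst[0x1b+5] := {0x16,0x55,0x0f,0xc5,0xcd}
query mem[0x0e]=0xf3, mem[0x10]=0xad, mem[0x17]=0xed, mem[0x22]=0xa9, mem[0x06]=0x95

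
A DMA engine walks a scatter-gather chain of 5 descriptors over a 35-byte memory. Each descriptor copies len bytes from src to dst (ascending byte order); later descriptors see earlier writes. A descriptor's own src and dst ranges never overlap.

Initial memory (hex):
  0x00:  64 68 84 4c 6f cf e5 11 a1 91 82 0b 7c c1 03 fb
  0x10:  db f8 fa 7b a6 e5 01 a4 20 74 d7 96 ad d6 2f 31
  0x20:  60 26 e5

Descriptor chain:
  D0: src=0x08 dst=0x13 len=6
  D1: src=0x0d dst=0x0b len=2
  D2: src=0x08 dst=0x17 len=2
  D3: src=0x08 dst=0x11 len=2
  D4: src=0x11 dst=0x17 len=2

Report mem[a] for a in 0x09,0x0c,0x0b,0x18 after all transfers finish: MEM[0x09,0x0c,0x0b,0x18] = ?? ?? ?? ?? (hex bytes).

#0 dst[0x13+6] := {0xa1,0x91,0x82,0x0b,0x7c,0xc1}
#1 dst[0x0b+2] := {0xc1,0x03}
#2 dst[0x17+2] := {0xa1,0x91}
#3 dst[0x11+2] := {0xa1,0x91}
#4 dst[0x17+2] := {0xa1,0x91}
query mem[0x09]=0x91, mem[0x0c]=0x03, mem[0x0b]=0xc1, mem[0x18]=0x91

MEM[0x09,0x0c,0x0b,0x18] = 91 03 c1 91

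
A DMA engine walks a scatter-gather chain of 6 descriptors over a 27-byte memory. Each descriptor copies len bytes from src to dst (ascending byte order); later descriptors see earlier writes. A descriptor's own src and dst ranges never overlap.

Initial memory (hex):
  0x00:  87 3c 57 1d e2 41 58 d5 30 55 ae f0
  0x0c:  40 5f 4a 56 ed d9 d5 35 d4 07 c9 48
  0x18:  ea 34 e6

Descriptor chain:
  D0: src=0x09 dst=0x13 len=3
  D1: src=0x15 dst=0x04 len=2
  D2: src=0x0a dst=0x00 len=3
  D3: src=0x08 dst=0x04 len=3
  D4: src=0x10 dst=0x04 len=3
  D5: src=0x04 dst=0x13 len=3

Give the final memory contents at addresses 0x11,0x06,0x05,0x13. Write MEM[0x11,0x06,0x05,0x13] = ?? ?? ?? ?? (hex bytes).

[0] 0x09->0x13 len=3 : 55 ae f0
[1] 0x15->0x04 len=2 : f0 c9
[2] 0x0a->0x00 len=3 : ae f0 40
[3] 0x08->0x04 len=3 : 30 55 ae
[4] 0x10->0x04 len=3 : ed d9 d5
[5] 0x04->0x13 len=3 : ed d9 d5
query mem[0x11]=0xd9, mem[0x06]=0xd5, mem[0x05]=0xd9, mem[0x13]=0xed

MEM[0x11,0x06,0x05,0x13] = d9 d5 d9 ed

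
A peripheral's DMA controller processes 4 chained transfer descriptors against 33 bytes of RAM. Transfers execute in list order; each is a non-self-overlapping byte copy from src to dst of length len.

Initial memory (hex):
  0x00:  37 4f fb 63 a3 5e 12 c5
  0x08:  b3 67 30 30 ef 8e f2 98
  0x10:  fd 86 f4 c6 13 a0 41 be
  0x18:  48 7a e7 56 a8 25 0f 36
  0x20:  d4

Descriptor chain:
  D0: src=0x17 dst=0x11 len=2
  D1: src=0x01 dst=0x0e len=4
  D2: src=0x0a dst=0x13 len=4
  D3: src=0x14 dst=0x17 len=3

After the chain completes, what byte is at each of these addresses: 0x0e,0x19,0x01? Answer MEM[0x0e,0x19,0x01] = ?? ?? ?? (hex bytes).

MEM[0x0e,0x19,0x01] = 4f 8e 4f

[0] 0x17->0x11 len=2 : be 48
[1] 0x01->0x0e len=4 : 4f fb 63 a3
[2] 0x0a->0x13 len=4 : 30 30 ef 8e
[3] 0x14->0x17 len=3 : 30 ef 8e
query mem[0x0e]=0x4f, mem[0x19]=0x8e, mem[0x01]=0x4f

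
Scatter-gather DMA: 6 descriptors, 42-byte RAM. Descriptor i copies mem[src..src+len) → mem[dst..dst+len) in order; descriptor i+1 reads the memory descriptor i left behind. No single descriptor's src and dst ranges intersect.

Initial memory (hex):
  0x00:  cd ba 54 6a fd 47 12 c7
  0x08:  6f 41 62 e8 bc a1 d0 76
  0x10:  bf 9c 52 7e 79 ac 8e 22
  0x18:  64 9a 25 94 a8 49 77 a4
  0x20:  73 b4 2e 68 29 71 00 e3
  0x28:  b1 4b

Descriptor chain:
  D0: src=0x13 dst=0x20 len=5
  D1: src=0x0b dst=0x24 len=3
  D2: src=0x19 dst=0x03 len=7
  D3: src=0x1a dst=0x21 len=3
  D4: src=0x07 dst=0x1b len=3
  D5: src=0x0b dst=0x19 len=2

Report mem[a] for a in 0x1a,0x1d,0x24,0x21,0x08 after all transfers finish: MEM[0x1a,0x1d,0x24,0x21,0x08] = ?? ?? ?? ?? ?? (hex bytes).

MEM[0x1a,0x1d,0x24,0x21,0x08] = bc a4 e8 25 77

  after D0: wrote 5B at 0x20 = 7e79ac8e22
  after D1: wrote 3B at 0x24 = e8bca1
  after D2: wrote 7B at 0x03 = 9a2594a84977a4
  after D3: wrote 3B at 0x21 = 2594a8
  after D4: wrote 3B at 0x1b = 4977a4
  after D5: wrote 2B at 0x19 = e8bc
query mem[0x1a]=0xbc, mem[0x1d]=0xa4, mem[0x24]=0xe8, mem[0x21]=0x25, mem[0x08]=0x77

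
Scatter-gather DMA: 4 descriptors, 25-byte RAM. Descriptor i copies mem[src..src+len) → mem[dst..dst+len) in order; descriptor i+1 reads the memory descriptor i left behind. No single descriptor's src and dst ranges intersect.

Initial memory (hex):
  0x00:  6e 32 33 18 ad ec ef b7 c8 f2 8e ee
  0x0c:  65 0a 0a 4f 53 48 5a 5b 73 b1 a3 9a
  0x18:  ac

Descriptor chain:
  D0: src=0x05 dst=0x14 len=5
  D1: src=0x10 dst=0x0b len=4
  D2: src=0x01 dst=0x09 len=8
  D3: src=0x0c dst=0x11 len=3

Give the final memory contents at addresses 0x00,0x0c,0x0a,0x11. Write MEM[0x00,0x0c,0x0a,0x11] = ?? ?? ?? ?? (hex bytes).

#0 dst[0x14+5] := {0xec,0xef,0xb7,0xc8,0xf2}
#1 dst[0x0b+4] := {0x53,0x48,0x5a,0x5b}
#2 dst[0x09+8] := {0x32,0x33,0x18,0xad,0xec,0xef,0xb7,0xc8}
#3 dst[0x11+3] := {0xad,0xec,0xef}
query mem[0x00]=0x6e, mem[0x0c]=0xad, mem[0x0a]=0x33, mem[0x11]=0xad

MEM[0x00,0x0c,0x0a,0x11] = 6e ad 33 ad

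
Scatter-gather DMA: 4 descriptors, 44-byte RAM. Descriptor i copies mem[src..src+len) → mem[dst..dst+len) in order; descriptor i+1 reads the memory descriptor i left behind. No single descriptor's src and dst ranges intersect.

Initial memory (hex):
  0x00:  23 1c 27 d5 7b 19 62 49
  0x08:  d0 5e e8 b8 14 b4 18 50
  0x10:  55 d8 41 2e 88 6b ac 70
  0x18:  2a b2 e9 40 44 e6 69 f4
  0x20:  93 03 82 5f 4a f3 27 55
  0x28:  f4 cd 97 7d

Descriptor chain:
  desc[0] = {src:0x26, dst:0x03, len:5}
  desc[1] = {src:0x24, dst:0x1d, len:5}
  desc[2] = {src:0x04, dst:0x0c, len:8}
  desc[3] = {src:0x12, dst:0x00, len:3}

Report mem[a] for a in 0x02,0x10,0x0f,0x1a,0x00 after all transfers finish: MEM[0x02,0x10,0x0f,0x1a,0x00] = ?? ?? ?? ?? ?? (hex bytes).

MEM[0x02,0x10,0x0f,0x1a,0x00] = 88 d0 97 e9 e8

D0: mem[0x03..0x07] <- [27 55 f4 cd 97]
D1: mem[0x1d..0x21] <- [4a f3 27 55 f4]
D2: mem[0x0c..0x13] <- [55 f4 cd 97 d0 5e e8 b8]
D3: mem[0x00..0x02] <- [e8 b8 88]
query mem[0x02]=0x88, mem[0x10]=0xd0, mem[0x0f]=0x97, mem[0x1a]=0xe9, mem[0x00]=0xe8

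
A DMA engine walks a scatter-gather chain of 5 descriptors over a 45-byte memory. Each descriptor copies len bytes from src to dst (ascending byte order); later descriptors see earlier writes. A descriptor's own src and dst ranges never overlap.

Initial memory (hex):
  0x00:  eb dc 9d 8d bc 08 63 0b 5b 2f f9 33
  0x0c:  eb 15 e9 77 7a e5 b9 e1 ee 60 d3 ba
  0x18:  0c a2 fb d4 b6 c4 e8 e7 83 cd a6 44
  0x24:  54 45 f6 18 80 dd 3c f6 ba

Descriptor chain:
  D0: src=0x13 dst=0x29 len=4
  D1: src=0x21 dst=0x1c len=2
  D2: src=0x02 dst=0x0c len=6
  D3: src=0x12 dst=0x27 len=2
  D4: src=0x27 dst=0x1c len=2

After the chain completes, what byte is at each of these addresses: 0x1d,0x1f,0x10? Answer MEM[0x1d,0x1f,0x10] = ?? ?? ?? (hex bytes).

MEM[0x1d,0x1f,0x10] = e1 e7 63

#0 dst[0x29+4] := {0xe1,0xee,0x60,0xd3}
#1 dst[0x1c+2] := {0xcd,0xa6}
#2 dst[0x0c+6] := {0x9d,0x8d,0xbc,0x08,0x63,0x0b}
#3 dst[0x27+2] := {0xb9,0xe1}
#4 dst[0x1c+2] := {0xb9,0xe1}
query mem[0x1d]=0xe1, mem[0x1f]=0xe7, mem[0x10]=0x63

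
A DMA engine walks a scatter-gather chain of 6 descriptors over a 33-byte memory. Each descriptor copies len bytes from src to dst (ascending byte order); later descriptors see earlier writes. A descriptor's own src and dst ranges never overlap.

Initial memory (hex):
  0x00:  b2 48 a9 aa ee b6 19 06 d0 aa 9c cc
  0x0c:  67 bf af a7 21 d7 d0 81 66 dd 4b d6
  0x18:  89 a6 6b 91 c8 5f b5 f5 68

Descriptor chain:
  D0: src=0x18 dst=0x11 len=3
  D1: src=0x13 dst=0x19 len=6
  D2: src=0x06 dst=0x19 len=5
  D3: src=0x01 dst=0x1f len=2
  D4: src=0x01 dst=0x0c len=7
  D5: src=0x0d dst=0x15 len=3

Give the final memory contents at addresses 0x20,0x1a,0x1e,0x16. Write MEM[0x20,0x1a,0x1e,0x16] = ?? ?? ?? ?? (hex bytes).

MEM[0x20,0x1a,0x1e,0x16] = a9 06 89 aa

D0: mem[0x11..0x13] <- [89 a6 6b]
D1: mem[0x19..0x1e] <- [6b 66 dd 4b d6 89]
D2: mem[0x19..0x1d] <- [19 06 d0 aa 9c]
D3: mem[0x1f..0x20] <- [48 a9]
D4: mem[0x0c..0x12] <- [48 a9 aa ee b6 19 06]
D5: mem[0x15..0x17] <- [a9 aa ee]
query mem[0x20]=0xa9, mem[0x1a]=0x06, mem[0x1e]=0x89, mem[0x16]=0xaa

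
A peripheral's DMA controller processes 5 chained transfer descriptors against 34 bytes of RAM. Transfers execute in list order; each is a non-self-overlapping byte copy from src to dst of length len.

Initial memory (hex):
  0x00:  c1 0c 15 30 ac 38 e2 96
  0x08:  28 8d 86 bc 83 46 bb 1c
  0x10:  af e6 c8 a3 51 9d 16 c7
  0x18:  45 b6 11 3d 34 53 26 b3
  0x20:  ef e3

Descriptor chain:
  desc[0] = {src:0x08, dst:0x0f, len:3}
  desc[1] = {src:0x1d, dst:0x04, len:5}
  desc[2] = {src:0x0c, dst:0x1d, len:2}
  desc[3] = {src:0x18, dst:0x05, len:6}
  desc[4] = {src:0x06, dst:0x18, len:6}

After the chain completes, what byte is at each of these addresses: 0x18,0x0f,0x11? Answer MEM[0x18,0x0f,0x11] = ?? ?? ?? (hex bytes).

MEM[0x18,0x0f,0x11] = b6 28 86

D0: mem[0x0f..0x11] <- [28 8d 86]
D1: mem[0x04..0x08] <- [53 26 b3 ef e3]
D2: mem[0x1d..0x1e] <- [83 46]
D3: mem[0x05..0x0a] <- [45 b6 11 3d 34 83]
D4: mem[0x18..0x1d] <- [b6 11 3d 34 83 bc]
query mem[0x18]=0xb6, mem[0x0f]=0x28, mem[0x11]=0x86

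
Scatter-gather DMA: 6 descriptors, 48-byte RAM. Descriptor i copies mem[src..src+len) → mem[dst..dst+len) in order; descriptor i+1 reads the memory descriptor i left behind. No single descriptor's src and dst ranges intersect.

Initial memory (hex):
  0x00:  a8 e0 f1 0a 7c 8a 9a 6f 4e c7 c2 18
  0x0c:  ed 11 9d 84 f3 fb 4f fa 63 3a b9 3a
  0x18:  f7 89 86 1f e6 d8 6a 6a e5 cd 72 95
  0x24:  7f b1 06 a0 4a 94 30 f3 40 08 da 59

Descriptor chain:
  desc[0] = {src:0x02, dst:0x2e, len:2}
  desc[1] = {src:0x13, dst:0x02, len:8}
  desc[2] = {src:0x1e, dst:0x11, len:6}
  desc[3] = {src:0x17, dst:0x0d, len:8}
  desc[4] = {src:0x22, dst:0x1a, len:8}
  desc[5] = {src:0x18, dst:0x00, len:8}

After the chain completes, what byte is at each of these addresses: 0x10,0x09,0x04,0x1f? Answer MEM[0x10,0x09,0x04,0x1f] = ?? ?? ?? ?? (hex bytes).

#0 dst[0x2e+2] := {0xf1,0x0a}
#1 dst[0x02+8] := {0xfa,0x63,0x3a,0xb9,0x3a,0xf7,0x89,0x86}
#2 dst[0x11+6] := {0x6a,0x6a,0xe5,0xcd,0x72,0x95}
#3 dst[0x0d+8] := {0x3a,0xf7,0x89,0x86,0x1f,0xe6,0xd8,0x6a}
#4 dst[0x1a+8] := {0x72,0x95,0x7f,0xb1,0x06,0xa0,0x4a,0x94}
#5 dst[0x00+8] := {0xf7,0x89,0x72,0x95,0x7f,0xb1,0x06,0xa0}
query mem[0x10]=0x86, mem[0x09]=0x86, mem[0x04]=0x7f, mem[0x1f]=0xa0

MEM[0x10,0x09,0x04,0x1f] = 86 86 7f a0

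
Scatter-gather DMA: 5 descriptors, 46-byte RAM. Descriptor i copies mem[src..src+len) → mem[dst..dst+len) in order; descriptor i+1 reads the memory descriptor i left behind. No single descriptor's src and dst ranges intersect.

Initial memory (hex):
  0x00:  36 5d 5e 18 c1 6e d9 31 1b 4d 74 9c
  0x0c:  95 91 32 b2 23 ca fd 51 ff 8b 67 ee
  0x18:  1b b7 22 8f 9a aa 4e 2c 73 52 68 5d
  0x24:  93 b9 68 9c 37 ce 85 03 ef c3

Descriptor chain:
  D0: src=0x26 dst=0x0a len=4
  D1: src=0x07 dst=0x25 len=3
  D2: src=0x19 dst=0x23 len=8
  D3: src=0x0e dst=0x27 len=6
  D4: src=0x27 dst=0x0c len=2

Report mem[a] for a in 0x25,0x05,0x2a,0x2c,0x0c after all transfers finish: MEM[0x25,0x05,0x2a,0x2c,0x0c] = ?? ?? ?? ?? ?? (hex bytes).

#0 dst[0x0a+4] := {0x68,0x9c,0x37,0xce}
#1 dst[0x25+3] := {0x31,0x1b,0x4d}
#2 dst[0x23+8] := {0xb7,0x22,0x8f,0x9a,0xaa,0x4e,0x2c,0x73}
#3 dst[0x27+6] := {0x32,0xb2,0x23,0xca,0xfd,0x51}
#4 dst[0x0c+2] := {0x32,0xb2}
query mem[0x25]=0x8f, mem[0x05]=0x6e, mem[0x2a]=0xca, mem[0x2c]=0x51, mem[0x0c]=0x32

MEM[0x25,0x05,0x2a,0x2c,0x0c] = 8f 6e ca 51 32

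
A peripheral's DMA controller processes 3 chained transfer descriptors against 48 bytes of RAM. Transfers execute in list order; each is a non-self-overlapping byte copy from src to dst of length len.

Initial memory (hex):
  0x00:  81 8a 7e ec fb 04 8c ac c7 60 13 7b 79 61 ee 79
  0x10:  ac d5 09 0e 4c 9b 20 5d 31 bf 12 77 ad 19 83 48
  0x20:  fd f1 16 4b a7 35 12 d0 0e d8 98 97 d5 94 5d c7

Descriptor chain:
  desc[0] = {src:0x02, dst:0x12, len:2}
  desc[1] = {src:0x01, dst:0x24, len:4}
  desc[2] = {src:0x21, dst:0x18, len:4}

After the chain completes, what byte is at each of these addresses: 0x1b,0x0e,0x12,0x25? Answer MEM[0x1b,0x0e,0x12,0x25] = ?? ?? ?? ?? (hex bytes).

MEM[0x1b,0x0e,0x12,0x25] = 8a ee 7e 7e

#0 dst[0x12+2] := {0x7e,0xec}
#1 dst[0x24+4] := {0x8a,0x7e,0xec,0xfb}
#2 dst[0x18+4] := {0xf1,0x16,0x4b,0x8a}
query mem[0x1b]=0x8a, mem[0x0e]=0xee, mem[0x12]=0x7e, mem[0x25]=0x7e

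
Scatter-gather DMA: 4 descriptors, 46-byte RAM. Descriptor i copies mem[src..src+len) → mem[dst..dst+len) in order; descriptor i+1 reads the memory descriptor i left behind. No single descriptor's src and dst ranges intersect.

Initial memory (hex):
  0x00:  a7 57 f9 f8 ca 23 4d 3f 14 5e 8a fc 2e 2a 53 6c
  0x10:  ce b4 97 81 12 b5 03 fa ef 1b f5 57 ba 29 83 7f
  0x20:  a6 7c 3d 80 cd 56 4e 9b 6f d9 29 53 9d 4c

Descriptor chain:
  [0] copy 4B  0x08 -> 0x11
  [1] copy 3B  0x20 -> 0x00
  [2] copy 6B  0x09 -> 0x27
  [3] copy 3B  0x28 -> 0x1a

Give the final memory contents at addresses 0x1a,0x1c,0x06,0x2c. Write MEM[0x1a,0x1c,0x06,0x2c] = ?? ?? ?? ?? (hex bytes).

[0] 0x08->0x11 len=4 : 14 5e 8a fc
[1] 0x20->0x00 len=3 : a6 7c 3d
[2] 0x09->0x27 len=6 : 5e 8a fc 2e 2a 53
[3] 0x28->0x1a len=3 : 8a fc 2e
query mem[0x1a]=0x8a, mem[0x1c]=0x2e, mem[0x06]=0x4d, mem[0x2c]=0x53

MEM[0x1a,0x1c,0x06,0x2c] = 8a 2e 4d 53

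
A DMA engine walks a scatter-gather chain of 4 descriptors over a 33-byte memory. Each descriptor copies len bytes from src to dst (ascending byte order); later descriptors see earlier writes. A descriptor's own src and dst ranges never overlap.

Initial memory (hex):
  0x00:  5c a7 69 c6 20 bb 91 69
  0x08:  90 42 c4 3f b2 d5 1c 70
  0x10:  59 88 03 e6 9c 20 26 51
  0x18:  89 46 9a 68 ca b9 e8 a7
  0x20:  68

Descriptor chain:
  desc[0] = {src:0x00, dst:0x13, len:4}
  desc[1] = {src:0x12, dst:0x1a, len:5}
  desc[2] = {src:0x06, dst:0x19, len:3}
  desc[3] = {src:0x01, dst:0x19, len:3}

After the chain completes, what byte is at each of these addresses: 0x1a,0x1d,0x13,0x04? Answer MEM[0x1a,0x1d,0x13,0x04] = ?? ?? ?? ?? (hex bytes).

MEM[0x1a,0x1d,0x13,0x04] = 69 69 5c 20

  after D0: wrote 4B at 0x13 = 5ca769c6
  after D1: wrote 5B at 0x1a = 035ca769c6
  after D2: wrote 3B at 0x19 = 916990
  after D3: wrote 3B at 0x19 = a769c6
query mem[0x1a]=0x69, mem[0x1d]=0x69, mem[0x13]=0x5c, mem[0x04]=0x20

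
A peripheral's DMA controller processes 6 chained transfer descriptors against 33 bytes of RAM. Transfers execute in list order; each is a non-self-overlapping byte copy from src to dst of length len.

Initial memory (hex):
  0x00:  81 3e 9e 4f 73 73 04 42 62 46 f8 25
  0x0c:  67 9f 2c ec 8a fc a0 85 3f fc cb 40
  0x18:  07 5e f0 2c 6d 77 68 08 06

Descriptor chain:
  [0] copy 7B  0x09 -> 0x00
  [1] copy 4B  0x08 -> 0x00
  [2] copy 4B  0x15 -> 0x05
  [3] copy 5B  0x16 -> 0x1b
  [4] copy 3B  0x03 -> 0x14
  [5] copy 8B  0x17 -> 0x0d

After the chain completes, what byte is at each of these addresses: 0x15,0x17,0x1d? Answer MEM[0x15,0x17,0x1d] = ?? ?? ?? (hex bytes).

MEM[0x15,0x17,0x1d] = 9f 40 07

[0] 0x09->0x00 len=7 : 46 f8 25 67 9f 2c ec
[1] 0x08->0x00 len=4 : 62 46 f8 25
[2] 0x15->0x05 len=4 : fc cb 40 07
[3] 0x16->0x1b len=5 : cb 40 07 5e f0
[4] 0x03->0x14 len=3 : 25 9f fc
[5] 0x17->0x0d len=8 : 40 07 5e f0 cb 40 07 5e
query mem[0x15]=0x9f, mem[0x17]=0x40, mem[0x1d]=0x07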